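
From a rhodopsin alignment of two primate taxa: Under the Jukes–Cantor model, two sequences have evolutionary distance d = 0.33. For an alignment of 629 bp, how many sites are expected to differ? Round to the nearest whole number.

168

Invert JC69: p = (3/4)(1 − e^(−4d/3)) = 0.75 × (1 − e^(-0.44)) = 0.75 × (1 − 0.644036) = 0.266973.
Expected differing sites = pL ≈ 0.266973 × 629 = 167.926017 ≈ 168.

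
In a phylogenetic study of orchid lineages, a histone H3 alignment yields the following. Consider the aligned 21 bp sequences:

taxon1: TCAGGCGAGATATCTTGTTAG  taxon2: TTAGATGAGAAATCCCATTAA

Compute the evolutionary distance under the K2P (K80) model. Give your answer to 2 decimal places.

Of 21 sites, 7 differences are transitions and 1 are transversions, so P = 7/21 ≈ 0.333333 and Q = 1/21 ≈ 0.047619.
Under the Kimura two-parameter model, d = −½ ln(1 − 2P − Q) − ¼ ln(1 − 2Q).
1 − 2P − Q = 0.285715, giving −½ ln(0.285715) = 0.626380.
1 − 2Q = 0.904762, giving −¼ ln(0.904762) = 0.025021.
d = 0.626380 + 0.025021 = 0.651401.

0.65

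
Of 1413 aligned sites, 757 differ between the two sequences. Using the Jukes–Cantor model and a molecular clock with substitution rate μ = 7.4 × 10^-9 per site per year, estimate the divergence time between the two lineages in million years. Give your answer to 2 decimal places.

63.49

p = 757/1413 ≈ 0.53574.
d = −(3/4) ln(1 − 4p/3) = −0.75 ln(1 − 0.71432) = −0.75 ln(0.28568)
  = −0.75 × (-1.252883) = 0.939662 substitutions/site.
Under a molecular clock d = 2μt, so t = d/(2μ) = 0.939662 / (2 × 7.4 × 10^-9) = 63.49 million years.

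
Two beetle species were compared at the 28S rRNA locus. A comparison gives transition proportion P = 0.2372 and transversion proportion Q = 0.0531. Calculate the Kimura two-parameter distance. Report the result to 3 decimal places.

0.403

Under the Kimura two-parameter model, d = −½ ln(1 − 2P − Q) − ¼ ln(1 − 2Q).
1 − 2P − Q = 0.4725, giving −½ ln(0.4725) = 0.374859.
1 − 2Q = 0.8938, giving −¼ ln(0.8938) = 0.028068.
d = 0.374859 + 0.028068 = 0.402927.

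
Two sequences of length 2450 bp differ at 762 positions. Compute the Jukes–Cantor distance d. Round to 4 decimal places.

0.4017

p = 762/2450 ≈ 0.31102.
d = −(3/4) ln(1 − 4p/3) = −0.75 ln(1 − 0.414693) = −0.75 ln(0.585307)
  = −0.75 × (-0.535619) = 0.401714 substitutions/site.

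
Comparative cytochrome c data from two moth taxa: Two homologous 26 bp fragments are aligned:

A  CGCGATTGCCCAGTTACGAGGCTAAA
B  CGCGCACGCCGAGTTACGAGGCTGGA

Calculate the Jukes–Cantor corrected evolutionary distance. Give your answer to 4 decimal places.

The sequences differ at 6 of 26 sites (5, 6, 7, 11, 24, 25), so p = 6/26 ≈ 0.230769.
d = −(3/4) ln(1 − 4p/3) = −0.75 ln(1 − 0.307692) = −0.75 ln(0.692308)
  = −0.75 × (-0.367724) = 0.275793 substitutions/site.

0.2758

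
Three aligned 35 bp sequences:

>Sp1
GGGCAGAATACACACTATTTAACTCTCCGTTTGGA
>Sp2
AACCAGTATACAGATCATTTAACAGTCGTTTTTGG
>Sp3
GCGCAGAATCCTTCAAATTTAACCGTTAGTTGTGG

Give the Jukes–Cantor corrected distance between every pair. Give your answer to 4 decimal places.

d(Sp1,Sp2) = 0.5128, d(Sp1,Sp3) = 0.5716, d(Sp2,Sp3) = 0.6355

Sp1–Sp2: 13/35 sites differ → p ≈ 0.371429, d = −0.75 ln(1 − 0.495239) = 0.512753 ≈ 0.5128.
Sp1–Sp3: 14/35 sites differ → p = 0.4, d = −0.75 ln(1 − 0.533333) = 0.571605 ≈ 0.5716.
Sp2–Sp3: 15/35 sites differ → p ≈ 0.428571, d = −0.75 ln(1 − 0.571428) = 0.635472 ≈ 0.6355.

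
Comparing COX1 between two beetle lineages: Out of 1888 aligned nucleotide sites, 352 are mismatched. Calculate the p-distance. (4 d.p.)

p = 352/1888 = 0.186440… ≈ 0.1864 (to 4 d.p.).

0.1864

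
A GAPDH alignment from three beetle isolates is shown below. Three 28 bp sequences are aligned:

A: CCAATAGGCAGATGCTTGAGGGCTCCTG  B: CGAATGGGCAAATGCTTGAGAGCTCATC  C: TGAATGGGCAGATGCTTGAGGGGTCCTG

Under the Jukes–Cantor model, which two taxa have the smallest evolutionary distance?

A–B: 6/28 differ, p = 0.214, d = 0.252.
A–C: 4/28 differ, p = 0.143, d = 0.158.
B–C: 6/28 differ, p = 0.214, d = 0.252.
The smallest distance is between A and C.

A and C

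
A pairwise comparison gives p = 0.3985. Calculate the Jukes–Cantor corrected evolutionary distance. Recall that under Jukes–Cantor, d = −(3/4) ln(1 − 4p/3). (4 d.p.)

0.5684

d = −(3/4) ln(1 − 4p/3) = −0.75 ln(1 − 0.531333) = −0.75 ln(0.468667)
  = −0.75 × (-0.757863) = 0.568397 substitutions/site.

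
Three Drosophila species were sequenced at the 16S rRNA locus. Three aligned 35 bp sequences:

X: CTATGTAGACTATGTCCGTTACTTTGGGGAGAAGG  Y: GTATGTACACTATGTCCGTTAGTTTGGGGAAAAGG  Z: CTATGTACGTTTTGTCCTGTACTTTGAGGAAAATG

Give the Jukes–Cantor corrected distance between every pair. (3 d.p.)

X–Y: 4/35 sites differ → p ≈ 0.114286, d = −0.75 ln(1 − 0.152381) = 0.123993 ≈ 0.124.
X–Z: 9/35 sites differ → p ≈ 0.257143, d = −0.75 ln(1 − 0.342857) = 0.314890 ≈ 0.315.
Y–Z: 9/35 sites differ → p ≈ 0.257143, d = −0.75 ln(1 − 0.342857) = 0.314890 ≈ 0.315.

d(X,Y) = 0.124, d(X,Z) = 0.315, d(Y,Z) = 0.315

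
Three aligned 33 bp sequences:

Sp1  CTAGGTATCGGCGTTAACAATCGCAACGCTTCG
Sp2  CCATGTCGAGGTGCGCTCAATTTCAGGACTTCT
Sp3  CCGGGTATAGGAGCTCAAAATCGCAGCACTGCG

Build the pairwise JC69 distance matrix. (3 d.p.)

Sp1–Sp2: 16/33 sites differ → p ≈ 0.484848, d = −0.75 ln(1 − 0.646464) = 0.779827 ≈ 0.780.
Sp1–Sp3: 10/33 sites differ → p ≈ 0.30303, d = −0.75 ln(1 − 0.40404) = 0.388186 ≈ 0.388.
Sp2–Sp3: 13/33 sites differ → p ≈ 0.393939, d = −0.75 ln(1 − 0.525252) = 0.558728 ≈ 0.559.

d(Sp1,Sp2) = 0.780, d(Sp1,Sp3) = 0.388, d(Sp2,Sp3) = 0.559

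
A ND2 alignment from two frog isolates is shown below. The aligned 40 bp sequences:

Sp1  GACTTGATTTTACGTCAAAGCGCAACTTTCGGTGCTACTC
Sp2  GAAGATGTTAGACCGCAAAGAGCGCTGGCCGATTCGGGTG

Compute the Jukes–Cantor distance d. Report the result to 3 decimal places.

The sequences differ at 22 of 40 sites, so p = 22/40 = 0.55.
d = −(3/4) ln(1 − 4p/3) = −0.75 ln(1 − 0.733333) = −0.75 ln(0.266667)
  = −0.75 × (-1.321755) = 0.991316 substitutions/site.

0.991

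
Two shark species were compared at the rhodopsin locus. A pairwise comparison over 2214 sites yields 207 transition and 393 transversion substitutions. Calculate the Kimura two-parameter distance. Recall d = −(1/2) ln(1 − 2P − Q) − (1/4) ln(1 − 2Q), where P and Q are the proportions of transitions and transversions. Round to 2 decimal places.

P = 207/2214 ≈ 0.093496 and Q = 393/2214 ≈ 0.177507.
Under the Kimura two-parameter model, d = −½ ln(1 − 2P − Q) − ¼ ln(1 − 2Q).
1 − 2P − Q = 0.635501, giving −½ ln(0.635501) = 0.226671.
1 − 2Q = 0.644986, giving −¼ ln(0.644986) = 0.109632.
d = 0.226671 + 0.109632 = 0.336303.

0.34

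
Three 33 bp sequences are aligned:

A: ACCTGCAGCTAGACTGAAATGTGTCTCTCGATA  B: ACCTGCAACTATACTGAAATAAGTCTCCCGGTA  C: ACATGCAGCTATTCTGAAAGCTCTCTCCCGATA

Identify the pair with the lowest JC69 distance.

A and B

A–B: 6/33 differ, p = 0.182, d = 0.208.
A–C: 7/33 differ, p = 0.212, d = 0.249.
B–C: 8/33 differ, p = 0.242, d = 0.293.
The smallest distance is between A and B.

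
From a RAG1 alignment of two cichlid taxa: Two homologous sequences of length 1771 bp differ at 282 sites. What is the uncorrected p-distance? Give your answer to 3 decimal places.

p = 282/1771 = 0.159232… ≈ 0.159 (to 3 d.p.).

0.159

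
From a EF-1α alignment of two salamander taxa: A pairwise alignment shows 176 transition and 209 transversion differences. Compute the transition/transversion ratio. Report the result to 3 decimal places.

0.842

R = 176/209 = 0.842105… ≈ 0.842 (to 3 d.p.).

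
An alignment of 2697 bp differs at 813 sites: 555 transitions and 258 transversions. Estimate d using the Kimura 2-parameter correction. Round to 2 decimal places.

P = 555/2697 ≈ 0.205784 and Q = 258/2697 ≈ 0.095662.
Under the Kimura two-parameter model, d = −½ ln(1 − 2P − Q) − ¼ ln(1 − 2Q).
1 − 2P − Q = 0.49277, giving −½ ln(0.49277) = 0.353856.
1 − 2Q = 0.808676, giving −¼ ln(0.808676) = 0.053089.
d = 0.353856 + 0.053089 = 0.406945.

0.41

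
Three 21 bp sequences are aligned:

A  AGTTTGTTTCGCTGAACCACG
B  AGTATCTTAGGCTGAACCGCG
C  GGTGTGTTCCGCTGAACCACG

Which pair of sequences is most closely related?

A–B: 5/21 differ, p = 0.238, d = 0.286.
A–C: 3/21 differ, p = 0.143, d = 0.158.
B–C: 6/21 differ, p = 0.286, d = 0.360.
The smallest distance is between A and C.

A and C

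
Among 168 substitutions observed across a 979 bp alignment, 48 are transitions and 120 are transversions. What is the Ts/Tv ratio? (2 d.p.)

0.40

R = 48/120 = 0.40.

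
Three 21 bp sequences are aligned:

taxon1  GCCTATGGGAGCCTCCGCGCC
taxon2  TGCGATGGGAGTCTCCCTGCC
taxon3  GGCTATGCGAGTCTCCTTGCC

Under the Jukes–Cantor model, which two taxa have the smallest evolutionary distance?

taxon2 and taxon3

taxon1–taxon2: 6/21 differ, p = 0.286, d = 0.360.
taxon1–taxon3: 5/21 differ, p = 0.238, d = 0.286.
taxon2–taxon3: 4/21 differ, p = 0.190, d = 0.220.
The smallest distance is between taxon2 and taxon3.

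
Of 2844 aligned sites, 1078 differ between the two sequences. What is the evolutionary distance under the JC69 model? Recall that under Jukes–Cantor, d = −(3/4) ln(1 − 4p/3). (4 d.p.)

p = 1078/2844 ≈ 0.379044.
d = −(3/4) ln(1 − 4p/3) = −0.75 ln(1 − 0.505392) = −0.75 ln(0.494608)
  = −0.75 × (-0.703990) = 0.527993 substitutions/site.

0.5280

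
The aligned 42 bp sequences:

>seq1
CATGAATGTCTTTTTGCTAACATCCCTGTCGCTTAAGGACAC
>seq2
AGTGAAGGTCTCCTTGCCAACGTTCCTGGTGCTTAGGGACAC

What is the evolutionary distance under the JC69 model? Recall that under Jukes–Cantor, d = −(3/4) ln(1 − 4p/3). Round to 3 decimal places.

0.322

The sequences differ at 11 of 42 sites, so p = 11/42 ≈ 0.261905.
d = −(3/4) ln(1 − 4p/3) = −0.75 ln(1 − 0.349207) = −0.75 ln(0.650793)
  = −0.75 × (-0.429564) = 0.322173 substitutions/site.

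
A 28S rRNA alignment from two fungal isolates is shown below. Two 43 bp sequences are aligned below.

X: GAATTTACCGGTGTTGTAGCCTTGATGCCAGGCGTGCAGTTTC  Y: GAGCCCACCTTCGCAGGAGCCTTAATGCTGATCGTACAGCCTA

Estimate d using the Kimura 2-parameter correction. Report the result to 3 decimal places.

Of 43 sites, 13 differences are transitions and 6 are transversions, so P = 13/43 ≈ 0.302326 and Q = 6/43 ≈ 0.139535.
Under the Kimura two-parameter model, d = −½ ln(1 − 2P − Q) − ¼ ln(1 − 2Q).
1 − 2P − Q = 0.255813, giving −½ ln(0.255813) = 0.681654.
1 − 2Q = 0.72093, giving −¼ ln(0.72093) = 0.081803.
d = 0.681654 + 0.081803 = 0.763457.

0.763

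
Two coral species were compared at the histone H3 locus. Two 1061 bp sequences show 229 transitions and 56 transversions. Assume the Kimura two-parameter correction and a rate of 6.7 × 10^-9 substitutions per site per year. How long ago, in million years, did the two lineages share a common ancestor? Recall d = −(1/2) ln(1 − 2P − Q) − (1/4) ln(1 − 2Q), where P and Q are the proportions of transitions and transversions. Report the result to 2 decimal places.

26.80

P = 229/1061 ≈ 0.215834 and Q = 56/1061 ≈ 0.05278.
Under the Kimura two-parameter model, d = −½ ln(1 − 2P − Q) − ¼ ln(1 − 2Q).
1 − 2P − Q = 0.515552, giving −½ ln(0.515552) = 0.331259.
1 − 2Q = 0.89444, giving −¼ ln(0.89444) = 0.027889.
d = 0.331259 + 0.027889 = 0.359148.
Under a molecular clock d = 2μt, so t = d/(2μ) = 0.359148 / (2 × 6.7 × 10^-9) = 26.80 million years.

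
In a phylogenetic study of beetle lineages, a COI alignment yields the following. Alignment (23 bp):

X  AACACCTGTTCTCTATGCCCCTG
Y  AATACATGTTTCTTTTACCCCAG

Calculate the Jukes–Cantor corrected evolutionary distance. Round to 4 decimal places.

0.4674

The sequences differ at 8 of 23 sites (3, 6, 11, 12, 13, 15, 17, 22), so p = 8/23 ≈ 0.347826.
d = −(3/4) ln(1 − 4p/3) = −0.75 ln(1 − 0.463768) = −0.75 ln(0.536232)
  = −0.75 × (-0.623188) = 0.467391 substitutions/site.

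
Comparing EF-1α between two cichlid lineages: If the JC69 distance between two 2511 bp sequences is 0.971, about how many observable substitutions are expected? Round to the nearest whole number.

1367

Invert JC69: p = (3/4)(1 − e^(−4d/3)) = 0.75 × (1 − e^(-1.294667)) = 0.75 × (1 − 0.273989) = 0.544508.
Expected differing sites = pL ≈ 0.544508 × 2511 = 1367.259588 ≈ 1367.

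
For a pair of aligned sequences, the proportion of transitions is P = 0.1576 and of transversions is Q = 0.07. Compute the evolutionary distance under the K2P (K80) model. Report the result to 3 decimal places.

Under the Kimura two-parameter model, d = −½ ln(1 − 2P − Q) − ¼ ln(1 − 2Q).
1 − 2P − Q = 0.6148, giving −½ ln(0.6148) = 0.243229.
1 − 2Q = 0.86, giving −¼ ln(0.86) = 0.037706.
d = 0.243229 + 0.037706 = 0.280935.

0.281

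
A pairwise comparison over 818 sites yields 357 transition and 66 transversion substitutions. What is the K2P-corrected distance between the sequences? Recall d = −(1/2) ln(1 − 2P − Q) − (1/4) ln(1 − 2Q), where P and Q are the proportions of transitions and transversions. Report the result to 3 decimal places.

P = 357/818 ≈ 0.43643 and Q = 66/818 ≈ 0.080685.
Under the Kimura two-parameter model, d = −½ ln(1 − 2P − Q) − ¼ ln(1 − 2Q).
1 − 2P − Q = 0.046455, giving −½ ln(0.046455) = 1.534636.
1 − 2Q = 0.83863, giving −¼ ln(0.83863) = 0.043996.
d = 1.534636 + 0.043996 = 1.578632.

1.579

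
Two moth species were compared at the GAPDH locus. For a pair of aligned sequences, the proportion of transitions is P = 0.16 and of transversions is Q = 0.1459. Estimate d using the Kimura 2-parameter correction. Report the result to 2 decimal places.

0.40

Under the Kimura two-parameter model, d = −½ ln(1 − 2P − Q) − ¼ ln(1 − 2Q).
1 − 2P − Q = 0.5341, giving −½ ln(0.5341) = 0.313586.
1 − 2Q = 0.7082, giving −¼ ln(0.7082) = 0.086257.
d = 0.313586 + 0.086257 = 0.399843.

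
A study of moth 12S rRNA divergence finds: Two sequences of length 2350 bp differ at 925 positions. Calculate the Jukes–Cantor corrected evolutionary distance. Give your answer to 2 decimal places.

0.56

p = 925/2350 ≈ 0.393617.
d = −(3/4) ln(1 − 4p/3) = −0.75 ln(1 − 0.524823) = −0.75 ln(0.475177)
  = −0.75 × (-0.744068) = 0.558051 substitutions/site.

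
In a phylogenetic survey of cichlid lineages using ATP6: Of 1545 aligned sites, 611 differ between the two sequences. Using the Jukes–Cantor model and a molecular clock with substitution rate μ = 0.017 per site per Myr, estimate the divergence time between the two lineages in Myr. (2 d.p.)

16.53

p = 611/1545 ≈ 0.395469.
d = −(3/4) ln(1 − 4p/3) = −0.75 ln(1 − 0.527292) = −0.75 ln(0.472708)
  = −0.75 × (-0.749277) = 0.561958 substitutions/site.
Under a molecular clock d = 2μt, so t = d/(2μ) = 0.561958 / (2 × 0.017) = 16.53 Myr.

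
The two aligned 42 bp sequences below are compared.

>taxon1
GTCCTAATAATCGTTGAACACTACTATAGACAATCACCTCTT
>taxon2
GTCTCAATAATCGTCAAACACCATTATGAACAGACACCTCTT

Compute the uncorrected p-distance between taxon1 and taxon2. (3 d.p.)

0.238

The sequences differ at 10 of 42 positions (sites 4, 5, 15, 16, 22, 24, 28, 29, 33, 34).
p = 10/42 = 0.238095… ≈ 0.238 (to 3 d.p.).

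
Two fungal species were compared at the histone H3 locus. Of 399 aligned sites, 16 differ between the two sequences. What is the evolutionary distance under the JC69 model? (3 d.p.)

p = 16/399 ≈ 0.0401.
d = −(3/4) ln(1 − 4p/3) = −0.75 ln(1 − 0.053467) = −0.75 ln(0.946533)
  = −0.75 × (-0.054949) = 0.041212 substitutions/site.

0.041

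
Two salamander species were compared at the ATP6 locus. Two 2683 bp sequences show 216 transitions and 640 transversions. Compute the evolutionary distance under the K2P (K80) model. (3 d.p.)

P = 216/2683 ≈ 0.080507 and Q = 640/2683 ≈ 0.238539.
Under the Kimura two-parameter model, d = −½ ln(1 − 2P − Q) − ¼ ln(1 − 2Q).
1 − 2P − Q = 0.600447, giving −½ ln(0.600447) = 0.255040.
1 − 2Q = 0.522922, giving −¼ ln(0.522922) = 0.162081.
d = 0.255040 + 0.162081 = 0.417121.

0.417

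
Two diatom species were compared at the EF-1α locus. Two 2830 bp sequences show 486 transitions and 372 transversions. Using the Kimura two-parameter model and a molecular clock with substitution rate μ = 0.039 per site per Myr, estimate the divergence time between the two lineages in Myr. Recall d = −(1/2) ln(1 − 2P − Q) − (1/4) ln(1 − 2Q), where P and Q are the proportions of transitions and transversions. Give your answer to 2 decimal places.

P = 486/2830 ≈ 0.171731 and Q = 372/2830 ≈ 0.131449.
Under the Kimura two-parameter model, d = −½ ln(1 − 2P − Q) − ¼ ln(1 − 2Q).
1 − 2P − Q = 0.525089, giving −½ ln(0.525089) = 0.322094.
1 − 2Q = 0.737102, giving −¼ ln(0.737102) = 0.076257.
d = 0.322094 + 0.076257 = 0.398351.
Under a molecular clock d = 2μt, so t = d/(2μ) = 0.398351 / (2 × 0.039) = 5.11 Myr.

5.11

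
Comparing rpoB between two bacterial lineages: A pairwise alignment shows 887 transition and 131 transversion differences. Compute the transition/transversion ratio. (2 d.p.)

6.77

R = 887/131 = 6.770992… ≈ 6.77 (to 2 d.p.).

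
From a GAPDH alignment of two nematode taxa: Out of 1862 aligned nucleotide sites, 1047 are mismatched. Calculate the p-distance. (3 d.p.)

p = 1047/1862 = 0.562298… ≈ 0.562 (to 3 d.p.).

0.562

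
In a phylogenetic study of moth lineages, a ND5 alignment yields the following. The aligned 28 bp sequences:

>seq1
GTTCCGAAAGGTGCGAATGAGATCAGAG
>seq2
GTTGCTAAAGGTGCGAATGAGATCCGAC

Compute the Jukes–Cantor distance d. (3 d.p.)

0.158

The sequences differ at 4 of 28 sites (4, 6, 25, 28), so p = 4/28 ≈ 0.142857.
d = −(3/4) ln(1 − 4p/3) = −0.75 ln(1 − 0.190476) = −0.75 ln(0.809524)
  = −0.75 × (-0.211309) = 0.158482 substitutions/site.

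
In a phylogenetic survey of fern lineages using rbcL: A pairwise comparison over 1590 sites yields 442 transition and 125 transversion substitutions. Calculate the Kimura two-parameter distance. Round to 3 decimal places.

0.546

P = 442/1590 ≈ 0.277987 and Q = 125/1590 ≈ 0.078616.
Under the Kimura two-parameter model, d = −½ ln(1 − 2P − Q) − ¼ ln(1 − 2Q).
1 − 2P − Q = 0.36541, giving −½ ln(0.36541) = 0.503368.
1 − 2Q = 0.842768, giving −¼ ln(0.842768) = 0.042766.
d = 0.503368 + 0.042766 = 0.546134.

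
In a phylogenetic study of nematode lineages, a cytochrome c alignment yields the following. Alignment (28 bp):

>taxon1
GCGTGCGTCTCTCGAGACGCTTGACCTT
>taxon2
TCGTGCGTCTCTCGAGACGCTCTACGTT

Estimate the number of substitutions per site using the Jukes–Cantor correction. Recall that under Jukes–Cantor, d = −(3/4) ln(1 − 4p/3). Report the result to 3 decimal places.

0.158

The sequences differ at 4 of 28 sites (1, 22, 23, 26), so p = 4/28 ≈ 0.142857.
d = −(3/4) ln(1 − 4p/3) = −0.75 ln(1 − 0.190476) = −0.75 ln(0.809524)
  = −0.75 × (-0.211309) = 0.158482 substitutions/site.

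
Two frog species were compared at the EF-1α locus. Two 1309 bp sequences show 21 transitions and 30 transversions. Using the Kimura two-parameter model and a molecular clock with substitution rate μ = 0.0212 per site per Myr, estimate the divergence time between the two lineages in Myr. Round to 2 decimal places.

0.94

P = 21/1309 ≈ 0.016043 and Q = 30/1309 ≈ 0.022918.
Under the Kimura two-parameter model, d = −½ ln(1 − 2P − Q) − ¼ ln(1 − 2Q).
1 − 2P − Q = 0.944996, giving −½ ln(0.944996) = 0.028287.
1 − 2Q = 0.954164, giving −¼ ln(0.954164) = 0.011730.
d = 0.028287 + 0.011730 = 0.040017.
Under a molecular clock d = 2μt, so t = d/(2μ) = 0.040017 / (2 × 0.0212) = 0.94 Myr.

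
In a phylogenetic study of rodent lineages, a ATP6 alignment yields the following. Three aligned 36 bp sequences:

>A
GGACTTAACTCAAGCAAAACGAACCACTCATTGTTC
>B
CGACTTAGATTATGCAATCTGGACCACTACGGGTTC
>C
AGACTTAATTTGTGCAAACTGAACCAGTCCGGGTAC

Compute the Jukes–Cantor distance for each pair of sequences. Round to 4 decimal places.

A–B: 13/36 sites differ → p ≈ 0.361111, d = −0.75 ln(1 − 0.481481) = 0.492584 ≈ 0.4926.
A–C: 12/36 sites differ → p ≈ 0.333333, d = −0.75 ln(1 − 0.444444) = 0.440839 ≈ 0.4408.
B–C: 9/36 sites differ → p = 0.25, d = −0.75 ln(1 − 0.333333) = 0.304098 ≈ 0.3041.

d(A,B) = 0.4926, d(A,C) = 0.4408, d(B,C) = 0.3041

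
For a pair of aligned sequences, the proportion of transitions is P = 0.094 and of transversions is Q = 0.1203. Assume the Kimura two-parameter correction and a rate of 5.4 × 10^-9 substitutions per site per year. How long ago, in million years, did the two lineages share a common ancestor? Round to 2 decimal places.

Under the Kimura two-parameter model, d = −½ ln(1 − 2P − Q) − ¼ ln(1 − 2Q).
1 − 2P − Q = 0.6917, giving −½ ln(0.6917) = 0.184301.
1 − 2Q = 0.7594, giving −¼ ln(0.7594) = 0.068807.
d = 0.184301 + 0.068807 = 0.253108.
Under a molecular clock d = 2μt, so t = d/(2μ) = 0.253108 / (2 × 5.4 × 10^-9) = 23.44 million years.

23.44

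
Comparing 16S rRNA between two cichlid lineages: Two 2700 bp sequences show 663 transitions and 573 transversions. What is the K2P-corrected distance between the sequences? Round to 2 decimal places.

0.75

P = 663/2700 ≈ 0.245556 and Q = 573/2700 ≈ 0.212222.
Under the Kimura two-parameter model, d = −½ ln(1 − 2P − Q) − ¼ ln(1 − 2Q).
1 − 2P − Q = 0.296666, giving −½ ln(0.296666) = 0.607574.
1 − 2Q = 0.575556, giving −¼ ln(0.575556) = 0.138105.
d = 0.607574 + 0.138105 = 0.745679.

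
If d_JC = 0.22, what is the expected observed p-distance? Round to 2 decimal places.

0.19

p = (3/4)(1 − e^(−4d/3)) = 0.75 × (1 − e^(-0.293333)) = 0.75 × (1 − 0.745774) = 0.190670.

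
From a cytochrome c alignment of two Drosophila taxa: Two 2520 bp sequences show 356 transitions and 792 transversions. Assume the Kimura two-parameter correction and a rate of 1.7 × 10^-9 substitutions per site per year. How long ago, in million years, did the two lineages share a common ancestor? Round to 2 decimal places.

206.41

P = 356/2520 ≈ 0.14127 and Q = 792/2520 ≈ 0.314286.
Under the Kimura two-parameter model, d = −½ ln(1 − 2P − Q) − ¼ ln(1 − 2Q).
1 − 2P − Q = 0.403174, giving −½ ln(0.403174) = 0.454194.
1 − 2Q = 0.371428, giving −¼ ln(0.371428) = 0.247600.
d = 0.454194 + 0.247600 = 0.701794.
Under a molecular clock d = 2μt, so t = d/(2μ) = 0.701794 / (2 × 1.7 × 10^-9) = 206.41 million years.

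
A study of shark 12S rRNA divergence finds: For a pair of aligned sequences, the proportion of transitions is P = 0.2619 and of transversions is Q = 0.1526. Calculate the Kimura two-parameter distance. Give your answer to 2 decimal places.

0.66

Under the Kimura two-parameter model, d = −½ ln(1 − 2P − Q) − ¼ ln(1 − 2Q).
1 − 2P − Q = 0.3236, giving −½ ln(0.3236) = 0.564124.
1 − 2Q = 0.6948, giving −¼ ln(0.6948) = 0.091033.
d = 0.564124 + 0.091033 = 0.655157.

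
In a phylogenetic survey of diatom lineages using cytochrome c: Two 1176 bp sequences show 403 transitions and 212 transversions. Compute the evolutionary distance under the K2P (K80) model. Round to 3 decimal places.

P = 403/1176 ≈ 0.342687 and Q = 212/1176 ≈ 0.180272.
Under the Kimura two-parameter model, d = −½ ln(1 − 2P − Q) − ¼ ln(1 − 2Q).
1 − 2P − Q = 0.134354, giving −½ ln(0.134354) = 1.003639.
1 − 2Q = 0.639456, giving −¼ ln(0.639456) = 0.111784.
d = 1.003639 + 0.111784 = 1.115423.

1.115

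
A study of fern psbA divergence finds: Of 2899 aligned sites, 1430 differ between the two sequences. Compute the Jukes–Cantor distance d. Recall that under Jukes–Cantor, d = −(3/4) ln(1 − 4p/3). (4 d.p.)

p = 1430/2899 ≈ 0.493274.
d = −(3/4) ln(1 − 4p/3) = −0.75 ln(1 − 0.657699) = −0.75 ln(0.342301)
  = −0.75 × (-1.072065) = 0.804049 substitutions/site.

0.8040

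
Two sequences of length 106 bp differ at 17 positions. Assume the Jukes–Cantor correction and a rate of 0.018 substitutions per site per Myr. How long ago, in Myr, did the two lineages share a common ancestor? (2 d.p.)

5.01

p = 17/106 ≈ 0.160377.
d = −(3/4) ln(1 − 4p/3) = −0.75 ln(1 − 0.213836) = −0.75 ln(0.786164)
  = −0.75 × (-0.240590) = 0.180443 substitutions/site.
Under a molecular clock d = 2μt, so t = d/(2μ) = 0.180443 / (2 × 0.018) = 5.01 Myr.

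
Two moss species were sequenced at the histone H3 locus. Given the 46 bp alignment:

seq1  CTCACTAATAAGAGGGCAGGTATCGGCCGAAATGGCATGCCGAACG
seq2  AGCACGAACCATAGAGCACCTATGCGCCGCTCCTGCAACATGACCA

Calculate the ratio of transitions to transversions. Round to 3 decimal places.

0.294

Transitions are A↔G and C↔T; transversions are all other mismatches.
Transitions: 5. Transversions: 17.
R = 5/17 = 0.294117… ≈ 0.294 (to 3 d.p.).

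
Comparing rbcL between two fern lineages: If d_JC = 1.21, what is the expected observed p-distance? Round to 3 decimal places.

p = (3/4)(1 − e^(−4d/3)) = 0.75 × (1 − e^(-1.613333)) = 0.75 × (1 − 0.199222) = 0.600584.

0.601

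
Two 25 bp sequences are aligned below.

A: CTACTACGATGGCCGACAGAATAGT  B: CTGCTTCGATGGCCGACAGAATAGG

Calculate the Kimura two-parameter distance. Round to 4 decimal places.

Of 25 sites, 1 differences are transitions and 2 are transversions, so P = 1/25 = 0.04 and Q = 2/25 = 0.08.
Under the Kimura two-parameter model, d = −½ ln(1 − 2P − Q) − ¼ ln(1 − 2Q).
1 − 2P − Q = 0.84, giving −½ ln(0.84) = 0.087177.
1 − 2Q = 0.84, giving −¼ ln(0.84) = 0.043588.
d = 0.087177 + 0.043588 = 0.130765.

0.1308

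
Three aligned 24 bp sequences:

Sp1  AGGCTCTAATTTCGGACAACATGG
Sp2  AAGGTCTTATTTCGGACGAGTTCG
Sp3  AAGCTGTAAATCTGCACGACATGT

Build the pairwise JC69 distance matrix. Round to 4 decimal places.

Sp1–Sp2: 7/24 sites differ → p ≈ 0.291667, d = −0.75 ln(1 − 0.388889) = 0.369358 ≈ 0.3694.
Sp1–Sp3: 8/24 sites differ → p ≈ 0.333333, d = −0.75 ln(1 − 0.444444) = 0.440839 ≈ 0.4408.
Sp2–Sp3: 11/24 sites differ → p ≈ 0.458333, d = −0.75 ln(1 − 0.611111) = 0.708346 ≈ 0.7083.

d(Sp1,Sp2) = 0.3694, d(Sp1,Sp3) = 0.4408, d(Sp2,Sp3) = 0.7083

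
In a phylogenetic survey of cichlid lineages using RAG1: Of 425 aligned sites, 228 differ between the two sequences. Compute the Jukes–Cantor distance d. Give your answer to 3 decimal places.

0.942

p = 228/425 ≈ 0.536471.
d = −(3/4) ln(1 − 4p/3) = −0.75 ln(1 − 0.715295) = −0.75 ln(0.284705)
  = −0.75 × (-1.256302) = 0.942227 substitutions/site.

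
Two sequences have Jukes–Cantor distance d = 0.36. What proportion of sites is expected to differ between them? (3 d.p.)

p = (3/4)(1 − e^(−4d/3)) = 0.75 × (1 − e^(-0.48)) = 0.75 × (1 − 0.618783) = 0.285913.

0.286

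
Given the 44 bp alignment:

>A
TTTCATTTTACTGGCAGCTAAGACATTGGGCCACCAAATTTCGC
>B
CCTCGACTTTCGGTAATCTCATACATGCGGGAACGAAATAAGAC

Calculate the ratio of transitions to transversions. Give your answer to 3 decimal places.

Transitions are A↔G and C↔T; transversions are all other mismatches.
Transitions: 5. Transversions: 16.
R = 5/16 = 0.3125 ≈ 0.313 (to 3 d.p.).

0.313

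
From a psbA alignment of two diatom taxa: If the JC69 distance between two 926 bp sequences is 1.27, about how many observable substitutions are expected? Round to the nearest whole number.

567

Invert JC69: p = (3/4)(1 − e^(−4d/3)) = 0.75 × (1 − e^(-1.693333)) = 0.75 × (1 − 0.183906) = 0.612071.
Expected differing sites = pL ≈ 0.612071 × 926 = 566.777746 ≈ 567.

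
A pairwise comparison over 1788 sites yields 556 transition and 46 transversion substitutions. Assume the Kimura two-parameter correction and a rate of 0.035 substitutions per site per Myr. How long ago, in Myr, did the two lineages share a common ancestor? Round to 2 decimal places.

P = 556/1788 ≈ 0.310962 and Q = 46/1788 ≈ 0.025727.
Under the Kimura two-parameter model, d = −½ ln(1 − 2P − Q) − ¼ ln(1 − 2Q).
1 − 2P − Q = 0.352349, giving −½ ln(0.352349) = 0.521567.
1 − 2Q = 0.948546, giving −¼ ln(0.948546) = 0.013206.
d = 0.521567 + 0.013206 = 0.534773.
Under a molecular clock d = 2μt, so t = d/(2μ) = 0.534773 / (2 × 0.035) = 7.64 Myr.

7.64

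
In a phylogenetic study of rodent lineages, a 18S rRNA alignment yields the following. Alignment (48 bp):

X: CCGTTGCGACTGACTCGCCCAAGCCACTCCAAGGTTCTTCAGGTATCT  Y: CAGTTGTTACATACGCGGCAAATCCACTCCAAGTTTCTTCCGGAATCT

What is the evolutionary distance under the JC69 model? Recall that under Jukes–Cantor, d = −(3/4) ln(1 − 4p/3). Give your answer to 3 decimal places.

0.304

The sequences differ at 12 of 48 sites, so p = 12/48 = 0.25.
d = −(3/4) ln(1 − 4p/3) = −0.75 ln(1 − 0.333333) = −0.75 ln(0.666667)
  = −0.75 × (-0.405465) = 0.304099 substitutions/site.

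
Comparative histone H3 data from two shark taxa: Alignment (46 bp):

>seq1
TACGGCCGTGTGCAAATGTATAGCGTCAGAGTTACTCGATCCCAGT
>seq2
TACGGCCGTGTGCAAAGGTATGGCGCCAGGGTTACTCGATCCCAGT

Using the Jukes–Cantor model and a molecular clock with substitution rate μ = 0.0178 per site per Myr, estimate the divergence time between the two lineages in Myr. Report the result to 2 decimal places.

2.60

The sequences differ at 4 of 46 sites (17, 22, 26, 30), so p = 4/46 ≈ 0.086957.
d = −(3/4) ln(1 − 4p/3) = −0.75 ln(1 − 0.115943) = −0.75 ln(0.884057)
  = −0.75 × (-0.123234) = 0.092426 substitutions/site.
Under a molecular clock d = 2μt, so t = d/(2μ) = 0.092426 / (2 × 0.0178) = 2.60 Myr.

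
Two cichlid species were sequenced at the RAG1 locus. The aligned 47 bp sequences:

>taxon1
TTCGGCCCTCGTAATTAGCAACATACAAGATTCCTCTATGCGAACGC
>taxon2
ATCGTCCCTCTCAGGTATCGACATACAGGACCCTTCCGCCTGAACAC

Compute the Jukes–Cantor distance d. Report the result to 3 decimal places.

0.536

The sequences differ at 18 of 47 sites, so p = 18/47 ≈ 0.382979.
d = −(3/4) ln(1 − 4p/3) = −0.75 ln(1 − 0.510639) = −0.75 ln(0.489361)
  = −0.75 × (-0.714655) = 0.535991 substitutions/site.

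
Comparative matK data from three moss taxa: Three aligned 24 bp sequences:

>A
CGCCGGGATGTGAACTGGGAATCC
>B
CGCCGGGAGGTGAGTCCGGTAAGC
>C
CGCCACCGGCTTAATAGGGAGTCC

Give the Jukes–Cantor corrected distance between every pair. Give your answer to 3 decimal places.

A–B: 8/24 sites differ → p ≈ 0.333333, d = −0.75 ln(1 − 0.444444) = 0.440839 ≈ 0.441.
A–C: 10/24 sites differ → p ≈ 0.416667, d = −0.75 ln(1 − 0.555556) = 0.608198 ≈ 0.608.
B–C: 13/24 sites differ → p ≈ 0.541667, d = −0.75 ln(1 − 0.722223) = 0.960702 ≈ 0.961.

d(A,B) = 0.441, d(A,C) = 0.608, d(B,C) = 0.961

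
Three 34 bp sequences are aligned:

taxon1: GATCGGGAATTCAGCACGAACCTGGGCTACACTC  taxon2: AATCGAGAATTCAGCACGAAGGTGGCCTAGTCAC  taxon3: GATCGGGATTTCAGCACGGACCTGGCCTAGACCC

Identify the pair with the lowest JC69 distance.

taxon1 and taxon3

taxon1–taxon2: 8/34 differ, p = 0.235, d = 0.282.
taxon1–taxon3: 5/34 differ, p = 0.147, d = 0.164.
taxon2–taxon3: 8/34 differ, p = 0.235, d = 0.282.
The smallest distance is between taxon1 and taxon3.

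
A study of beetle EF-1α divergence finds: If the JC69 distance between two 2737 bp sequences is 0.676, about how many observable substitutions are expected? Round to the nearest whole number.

1219

Invert JC69: p = (3/4)(1 − e^(−4d/3)) = 0.75 × (1 − e^(-0.901333)) = 0.75 × (1 − 0.406028) = 0.445479.
Expected differing sites = pL ≈ 0.445479 × 2737 = 1219.276023 ≈ 1219.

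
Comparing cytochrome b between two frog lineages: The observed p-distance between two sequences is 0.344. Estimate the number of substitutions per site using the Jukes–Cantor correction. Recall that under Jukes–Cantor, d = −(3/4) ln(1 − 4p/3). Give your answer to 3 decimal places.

d = −(3/4) ln(1 − 4p/3) = −0.75 ln(1 − 0.458667) = −0.75 ln(0.541333)
  = −0.75 × (-0.613721) = 0.460291 substitutions/site.

0.460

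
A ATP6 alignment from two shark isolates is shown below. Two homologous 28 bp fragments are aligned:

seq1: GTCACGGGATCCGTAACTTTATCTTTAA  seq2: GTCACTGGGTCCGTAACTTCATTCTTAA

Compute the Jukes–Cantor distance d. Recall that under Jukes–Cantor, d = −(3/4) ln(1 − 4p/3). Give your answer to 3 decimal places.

0.204

The sequences differ at 5 of 28 sites (6, 9, 20, 23, 24), so p = 5/28 ≈ 0.178571.
d = −(3/4) ln(1 − 4p/3) = −0.75 ln(1 − 0.238095) = −0.75 ln(0.761905)
  = −0.75 × (-0.271933) = 0.203950 substitutions/site.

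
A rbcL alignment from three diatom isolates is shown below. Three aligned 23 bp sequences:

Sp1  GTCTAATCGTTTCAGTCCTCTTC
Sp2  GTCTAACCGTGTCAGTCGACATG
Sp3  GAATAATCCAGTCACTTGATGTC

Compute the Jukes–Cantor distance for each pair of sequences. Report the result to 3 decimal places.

d(Sp1,Sp2) = 0.321, d(Sp1,Sp3) = 0.761, d(Sp2,Sp3) = 0.650

Sp1–Sp2: 6/23 sites differ → p ≈ 0.26087, d = −0.75 ln(1 − 0.347827) = 0.320584 ≈ 0.321.
Sp1–Sp3: 11/23 sites differ → p ≈ 0.478261, d = −0.75 ln(1 − 0.637681) = 0.761423 ≈ 0.761.
Sp2–Sp3: 10/23 sites differ → p ≈ 0.434783, d = −0.75 ln(1 − 0.579711) = 0.650110 ≈ 0.650.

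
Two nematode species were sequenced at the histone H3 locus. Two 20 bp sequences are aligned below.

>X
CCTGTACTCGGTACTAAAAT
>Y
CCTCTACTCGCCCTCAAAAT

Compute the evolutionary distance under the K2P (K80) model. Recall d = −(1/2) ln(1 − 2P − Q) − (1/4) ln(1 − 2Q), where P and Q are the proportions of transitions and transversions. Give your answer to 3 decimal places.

Of 20 sites, 3 differences are transitions and 3 are transversions, so P = 3/20 = 0.15 and Q = 3/20 = 0.15.
Under the Kimura two-parameter model, d = −½ ln(1 − 2P − Q) − ¼ ln(1 − 2Q).
1 − 2P − Q = 0.55, giving −½ ln(0.55) = 0.298919.
1 − 2Q = 0.7, giving −¼ ln(0.7) = 0.089169.
d = 0.298919 + 0.089169 = 0.388088.

0.388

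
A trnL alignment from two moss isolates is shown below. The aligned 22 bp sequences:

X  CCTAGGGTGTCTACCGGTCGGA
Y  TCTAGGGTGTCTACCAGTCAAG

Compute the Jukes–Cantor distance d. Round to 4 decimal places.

0.2708

The sequences differ at 5 of 22 sites (1, 16, 20, 21, 22), so p = 5/22 ≈ 0.227273.
d = −(3/4) ln(1 − 4p/3) = −0.75 ln(1 − 0.303031) = −0.75 ln(0.696969)
  = −0.75 × (-0.361014) = 0.270761 substitutions/site.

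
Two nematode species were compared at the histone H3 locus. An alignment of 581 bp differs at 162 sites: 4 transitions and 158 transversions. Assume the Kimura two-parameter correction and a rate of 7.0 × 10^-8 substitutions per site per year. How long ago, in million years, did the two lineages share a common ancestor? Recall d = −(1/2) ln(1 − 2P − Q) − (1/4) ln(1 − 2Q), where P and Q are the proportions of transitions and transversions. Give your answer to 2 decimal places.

P = 4/581 ≈ 0.006885 and Q = 158/581 ≈ 0.271945.
Under the Kimura two-parameter model, d = −½ ln(1 − 2P − Q) − ¼ ln(1 − 2Q).
1 − 2P − Q = 0.714285, giving −½ ln(0.714285) = 0.168237.
1 − 2Q = 0.45611, giving −¼ ln(0.45611) = 0.196255.
d = 0.168237 + 0.196255 = 0.364492.
Under a molecular clock d = 2μt, so t = d/(2μ) = 0.364492 / (2 × 7.0 × 10^-8) = 2.60 million years.

2.60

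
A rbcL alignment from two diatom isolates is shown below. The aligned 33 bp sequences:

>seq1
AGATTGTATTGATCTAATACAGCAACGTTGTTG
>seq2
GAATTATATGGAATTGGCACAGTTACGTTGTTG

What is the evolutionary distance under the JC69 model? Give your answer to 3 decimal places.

The sequences differ at 11 of 33 sites, so p = 11/33 ≈ 0.333333.
d = −(3/4) ln(1 − 4p/3) = −0.75 ln(1 − 0.444444) = −0.75 ln(0.555556)
  = −0.75 × (-0.587786) = 0.440840 substitutions/site.

0.441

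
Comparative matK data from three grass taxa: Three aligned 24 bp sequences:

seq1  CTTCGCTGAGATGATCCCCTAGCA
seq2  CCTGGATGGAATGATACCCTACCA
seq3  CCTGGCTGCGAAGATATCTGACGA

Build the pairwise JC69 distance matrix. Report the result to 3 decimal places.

d(seq1,seq2) = 0.369, d(seq1,seq3) = 0.608, d(seq2,seq3) = 0.441

seq1–seq2: 7/24 sites differ → p ≈ 0.291667, d = −0.75 ln(1 − 0.388889) = 0.369358 ≈ 0.369.
seq1–seq3: 10/24 sites differ → p ≈ 0.416667, d = −0.75 ln(1 − 0.555556) = 0.608198 ≈ 0.608.
seq2–seq3: 8/24 sites differ → p ≈ 0.333333, d = −0.75 ln(1 − 0.444444) = 0.440839 ≈ 0.441.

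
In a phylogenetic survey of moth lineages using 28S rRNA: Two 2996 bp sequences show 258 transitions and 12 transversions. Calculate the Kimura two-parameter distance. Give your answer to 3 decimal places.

P = 258/2996 ≈ 0.086115 and Q = 12/2996 ≈ 0.004005.
Under the Kimura two-parameter model, d = −½ ln(1 − 2P − Q) − ¼ ln(1 − 2Q).
1 − 2P − Q = 0.823765, giving −½ ln(0.823765) = 0.096935.
1 − 2Q = 0.99199, giving −¼ ln(0.99199) = 0.002011.
d = 0.096935 + 0.002011 = 0.098946.

0.099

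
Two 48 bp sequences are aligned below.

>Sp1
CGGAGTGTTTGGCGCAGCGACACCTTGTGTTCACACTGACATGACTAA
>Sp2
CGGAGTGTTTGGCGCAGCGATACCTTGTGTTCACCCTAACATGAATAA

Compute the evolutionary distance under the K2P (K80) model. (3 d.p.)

Of 48 sites, 2 differences are transitions and 2 are transversions, so P = 2/48 ≈ 0.041667 and Q = 2/48 ≈ 0.041667.
Under the Kimura two-parameter model, d = −½ ln(1 − 2P − Q) − ¼ ln(1 − 2Q).
1 − 2P − Q = 0.874999, giving −½ ln(0.874999) = 0.066766.
1 − 2Q = 0.916666, giving −¼ ln(0.916666) = 0.021753.
d = 0.066766 + 0.021753 = 0.088519.

0.089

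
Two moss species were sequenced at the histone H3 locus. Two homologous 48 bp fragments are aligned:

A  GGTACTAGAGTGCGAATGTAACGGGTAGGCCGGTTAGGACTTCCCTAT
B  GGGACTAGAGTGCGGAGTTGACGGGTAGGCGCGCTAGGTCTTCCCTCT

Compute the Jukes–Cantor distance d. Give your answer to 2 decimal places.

0.24

The sequences differ at 10 of 48 sites (3, 15, 17, 18, 20, 31, 32, 34, 39, 47), so p = 10/48 ≈ 0.208333.
d = −(3/4) ln(1 − 4p/3) = −0.75 ln(1 − 0.277777) = −0.75 ln(0.722223)
  = −0.75 × (-0.325421) = 0.244066 substitutions/site.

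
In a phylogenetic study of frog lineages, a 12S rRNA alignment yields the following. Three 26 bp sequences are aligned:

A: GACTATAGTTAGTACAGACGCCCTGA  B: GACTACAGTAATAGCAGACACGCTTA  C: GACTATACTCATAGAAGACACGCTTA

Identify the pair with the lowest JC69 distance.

A–B: 8/26 differ, p = 0.308, d = 0.396.
A–C: 9/26 differ, p = 0.346, d = 0.464.
B–C: 4/26 differ, p = 0.154, d = 0.172.
The smallest distance is between B and C.

B and C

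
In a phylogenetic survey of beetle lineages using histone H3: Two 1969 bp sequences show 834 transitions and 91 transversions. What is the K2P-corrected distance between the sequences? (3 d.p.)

1.143

P = 834/1969 ≈ 0.423565 and Q = 91/1969 ≈ 0.046216.
Under the Kimura two-parameter model, d = −½ ln(1 − 2P − Q) − ¼ ln(1 − 2Q).
1 − 2P − Q = 0.106654, giving −½ ln(0.106654) = 1.119083.
1 − 2Q = 0.907568, giving −¼ ln(0.907568) = 0.024247.
d = 1.119083 + 0.024247 = 1.143330.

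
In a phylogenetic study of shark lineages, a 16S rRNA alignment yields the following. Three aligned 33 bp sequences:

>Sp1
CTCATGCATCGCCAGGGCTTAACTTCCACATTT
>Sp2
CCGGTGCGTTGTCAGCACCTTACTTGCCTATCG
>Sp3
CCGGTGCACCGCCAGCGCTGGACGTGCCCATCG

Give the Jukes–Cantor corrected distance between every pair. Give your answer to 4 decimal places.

d(Sp1,Sp2) = 0.6987, d(Sp1,Sp3) = 0.4975, d(Sp2,Sp3) = 0.3882

Sp1–Sp2: 15/33 sites differ → p ≈ 0.454545, d = −0.75 ln(1 − 0.60606) = 0.698667 ≈ 0.6987.
Sp1–Sp3: 12/33 sites differ → p ≈ 0.363636, d = −0.75 ln(1 − 0.484848) = 0.497470 ≈ 0.4975.
Sp2–Sp3: 10/33 sites differ → p ≈ 0.30303, d = −0.75 ln(1 − 0.40404) = 0.388186 ≈ 0.3882.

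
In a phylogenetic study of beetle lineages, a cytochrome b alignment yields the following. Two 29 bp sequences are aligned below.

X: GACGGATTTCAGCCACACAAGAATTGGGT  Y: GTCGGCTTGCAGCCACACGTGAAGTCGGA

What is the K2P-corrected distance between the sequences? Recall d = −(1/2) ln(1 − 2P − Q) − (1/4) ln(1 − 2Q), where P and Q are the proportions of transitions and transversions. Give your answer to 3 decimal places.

Of 29 sites, 1 differences are transitions and 7 are transversions, so P = 1/29 ≈ 0.034483 and Q = 7/29 ≈ 0.241379.
Under the Kimura two-parameter model, d = −½ ln(1 − 2P − Q) − ¼ ln(1 − 2Q).
1 − 2P − Q = 0.689655, giving −½ ln(0.689655) = 0.185782.
1 − 2Q = 0.517242, giving −¼ ln(0.517242) = 0.164811.
d = 0.185782 + 0.164811 = 0.350593.

0.351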